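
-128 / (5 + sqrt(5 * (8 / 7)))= -896 / 27 + 256 * sqrt(70) / 135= -17.32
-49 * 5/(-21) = 35/3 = 11.67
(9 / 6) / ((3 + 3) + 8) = 3 / 28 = 0.11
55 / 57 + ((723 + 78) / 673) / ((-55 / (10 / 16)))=3211663 / 3375768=0.95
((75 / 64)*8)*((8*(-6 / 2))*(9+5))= -3150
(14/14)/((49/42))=6/7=0.86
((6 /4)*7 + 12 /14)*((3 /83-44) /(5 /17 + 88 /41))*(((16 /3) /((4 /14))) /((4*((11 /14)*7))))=-173.60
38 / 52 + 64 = 1683 / 26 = 64.73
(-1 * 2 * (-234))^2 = 219024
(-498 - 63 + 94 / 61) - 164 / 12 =-104882 / 183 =-573.13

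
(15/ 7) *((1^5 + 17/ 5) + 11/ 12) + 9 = 571/ 28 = 20.39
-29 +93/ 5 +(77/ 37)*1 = -1539/ 185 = -8.32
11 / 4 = 2.75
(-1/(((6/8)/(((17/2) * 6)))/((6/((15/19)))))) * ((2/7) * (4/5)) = -20672/175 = -118.13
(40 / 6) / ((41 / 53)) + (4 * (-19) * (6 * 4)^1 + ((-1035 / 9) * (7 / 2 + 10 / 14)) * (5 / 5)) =-3960643 / 1722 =-2300.02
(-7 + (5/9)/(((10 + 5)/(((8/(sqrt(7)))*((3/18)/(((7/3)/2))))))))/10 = -7/10 + 4*sqrt(7)/6615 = -0.70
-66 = -66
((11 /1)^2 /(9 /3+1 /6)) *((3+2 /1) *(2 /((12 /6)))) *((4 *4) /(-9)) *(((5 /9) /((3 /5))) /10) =-48400 /1539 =-31.45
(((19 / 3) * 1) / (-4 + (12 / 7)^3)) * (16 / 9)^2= 417088 / 21627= 19.29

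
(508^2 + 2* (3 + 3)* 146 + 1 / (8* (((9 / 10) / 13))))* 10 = 46767205 / 18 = 2598178.06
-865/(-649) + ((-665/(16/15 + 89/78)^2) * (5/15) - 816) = -19706278919/22910349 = -860.15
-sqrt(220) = -2 * sqrt(55) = -14.83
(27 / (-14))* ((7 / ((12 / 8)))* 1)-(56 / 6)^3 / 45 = -32887 / 1215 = -27.07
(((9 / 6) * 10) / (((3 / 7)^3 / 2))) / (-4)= -1715 / 18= -95.28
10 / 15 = 2 / 3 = 0.67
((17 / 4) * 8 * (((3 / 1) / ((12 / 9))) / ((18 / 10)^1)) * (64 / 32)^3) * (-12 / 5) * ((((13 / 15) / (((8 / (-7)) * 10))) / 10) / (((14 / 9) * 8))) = 1989 / 4000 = 0.50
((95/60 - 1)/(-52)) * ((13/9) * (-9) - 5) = 21/104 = 0.20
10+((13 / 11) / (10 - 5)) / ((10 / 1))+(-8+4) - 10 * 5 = -24187 / 550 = -43.98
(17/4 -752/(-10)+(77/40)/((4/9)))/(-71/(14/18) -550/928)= -544243/596842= -0.91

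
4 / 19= 0.21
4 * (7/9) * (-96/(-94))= 448/141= 3.18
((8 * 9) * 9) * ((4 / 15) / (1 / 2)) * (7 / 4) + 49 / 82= 248213 / 410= 605.40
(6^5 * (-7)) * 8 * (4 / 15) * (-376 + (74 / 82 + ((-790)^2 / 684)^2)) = -96630328323.14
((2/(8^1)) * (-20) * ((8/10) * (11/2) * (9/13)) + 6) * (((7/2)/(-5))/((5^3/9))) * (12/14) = 648/1625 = 0.40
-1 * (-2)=2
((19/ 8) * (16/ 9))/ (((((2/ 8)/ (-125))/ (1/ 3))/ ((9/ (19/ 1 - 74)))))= 3800/ 33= 115.15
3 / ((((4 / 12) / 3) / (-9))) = -243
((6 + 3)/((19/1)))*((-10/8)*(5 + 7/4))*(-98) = 391.68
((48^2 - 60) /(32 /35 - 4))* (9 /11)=-595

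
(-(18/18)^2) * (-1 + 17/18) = 0.06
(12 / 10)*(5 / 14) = 3 / 7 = 0.43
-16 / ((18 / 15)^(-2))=-576 / 25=-23.04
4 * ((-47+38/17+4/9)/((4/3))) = -6781/51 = -132.96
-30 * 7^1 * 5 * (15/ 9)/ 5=-350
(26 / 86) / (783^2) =13 / 26362827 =0.00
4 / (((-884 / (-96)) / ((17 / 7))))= 1.05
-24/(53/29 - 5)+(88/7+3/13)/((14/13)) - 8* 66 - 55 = -1270235/2254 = -563.55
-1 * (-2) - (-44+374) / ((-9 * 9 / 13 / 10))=14354 / 27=531.63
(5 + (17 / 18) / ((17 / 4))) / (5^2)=47 / 225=0.21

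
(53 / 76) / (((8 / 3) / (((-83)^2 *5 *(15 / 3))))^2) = 14148511948125 / 4864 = 2908822357.76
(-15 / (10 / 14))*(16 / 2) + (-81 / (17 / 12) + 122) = -1754 / 17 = -103.18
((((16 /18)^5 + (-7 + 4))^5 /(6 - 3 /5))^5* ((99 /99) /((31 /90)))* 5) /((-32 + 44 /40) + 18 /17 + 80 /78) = 335593110495998589423361024100122768885706800276002056985485937605615874345517739398421396536033871691888959167981302693660796217623437500 /600164983161496660218521459246333154836028952494635279638710185652310410328429436302897548244833450510515990270204025098759901025713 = 559168.10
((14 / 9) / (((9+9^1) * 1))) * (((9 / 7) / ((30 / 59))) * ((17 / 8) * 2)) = 1003 / 1080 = 0.93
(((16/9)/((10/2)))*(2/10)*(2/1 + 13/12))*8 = 1184/675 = 1.75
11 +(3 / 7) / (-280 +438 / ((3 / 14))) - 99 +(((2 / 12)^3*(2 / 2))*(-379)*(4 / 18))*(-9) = -1564933 / 18522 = -84.49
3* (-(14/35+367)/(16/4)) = -5511/20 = -275.55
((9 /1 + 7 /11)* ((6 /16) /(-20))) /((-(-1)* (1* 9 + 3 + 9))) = -53 /6160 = -0.01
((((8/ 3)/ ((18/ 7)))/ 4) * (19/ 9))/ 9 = 133/ 2187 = 0.06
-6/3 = -2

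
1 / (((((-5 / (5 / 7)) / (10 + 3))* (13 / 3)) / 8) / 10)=-240 / 7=-34.29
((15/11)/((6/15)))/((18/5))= 125/132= 0.95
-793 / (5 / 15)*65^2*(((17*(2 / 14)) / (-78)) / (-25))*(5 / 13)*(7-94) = 5864235 / 14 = 418873.93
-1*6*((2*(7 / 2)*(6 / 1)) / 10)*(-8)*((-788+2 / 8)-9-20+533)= -57204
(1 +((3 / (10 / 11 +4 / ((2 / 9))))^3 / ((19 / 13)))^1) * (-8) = -13188193 / 1644032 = -8.02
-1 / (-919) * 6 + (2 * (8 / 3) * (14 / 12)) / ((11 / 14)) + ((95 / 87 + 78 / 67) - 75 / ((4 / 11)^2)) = -1575444421273 / 2828417328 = -557.01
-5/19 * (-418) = 110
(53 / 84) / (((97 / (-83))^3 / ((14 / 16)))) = -30304711 / 87616608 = -0.35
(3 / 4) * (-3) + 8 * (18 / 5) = 531 / 20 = 26.55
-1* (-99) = 99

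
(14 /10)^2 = 49 /25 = 1.96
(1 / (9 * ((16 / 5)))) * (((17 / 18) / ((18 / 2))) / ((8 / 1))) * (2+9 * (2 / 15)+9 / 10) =697 / 373248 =0.00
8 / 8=1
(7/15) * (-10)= -14/3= -4.67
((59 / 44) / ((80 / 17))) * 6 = 3009 / 1760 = 1.71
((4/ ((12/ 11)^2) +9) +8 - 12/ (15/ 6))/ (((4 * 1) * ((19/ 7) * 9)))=19607/ 123120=0.16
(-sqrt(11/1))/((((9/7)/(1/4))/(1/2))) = -7*sqrt(11)/72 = -0.32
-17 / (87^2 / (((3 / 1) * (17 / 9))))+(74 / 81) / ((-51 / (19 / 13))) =-1757267 / 45164223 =-0.04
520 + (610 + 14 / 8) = 1131.75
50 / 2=25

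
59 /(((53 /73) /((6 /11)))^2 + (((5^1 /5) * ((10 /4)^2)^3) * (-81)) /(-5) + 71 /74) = 6700727232 /449494922305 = 0.01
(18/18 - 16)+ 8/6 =-41/3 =-13.67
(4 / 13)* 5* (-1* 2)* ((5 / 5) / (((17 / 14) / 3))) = -1680 / 221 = -7.60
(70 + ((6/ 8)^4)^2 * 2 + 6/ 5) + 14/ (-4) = 11124773/ 163840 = 67.90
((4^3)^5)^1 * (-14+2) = -12884901888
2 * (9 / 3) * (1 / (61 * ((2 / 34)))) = 102 / 61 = 1.67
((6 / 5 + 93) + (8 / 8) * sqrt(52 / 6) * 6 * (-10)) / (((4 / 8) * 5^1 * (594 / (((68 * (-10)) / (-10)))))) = 10676 / 2475- 272 * sqrt(78) / 297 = -3.77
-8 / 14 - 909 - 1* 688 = -11183 / 7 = -1597.57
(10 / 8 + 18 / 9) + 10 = 53 / 4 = 13.25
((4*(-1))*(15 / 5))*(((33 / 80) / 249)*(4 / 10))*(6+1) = -231 / 4150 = -0.06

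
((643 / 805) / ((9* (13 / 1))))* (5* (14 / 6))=643 / 8073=0.08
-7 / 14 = -1 / 2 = -0.50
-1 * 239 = -239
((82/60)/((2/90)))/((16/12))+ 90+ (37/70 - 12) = 34903/280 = 124.65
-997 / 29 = -34.38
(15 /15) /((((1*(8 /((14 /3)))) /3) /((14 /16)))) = 49 /32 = 1.53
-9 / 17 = -0.53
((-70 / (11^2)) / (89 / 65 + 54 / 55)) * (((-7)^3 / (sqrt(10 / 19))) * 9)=1404585 * sqrt(190) / 18491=1047.04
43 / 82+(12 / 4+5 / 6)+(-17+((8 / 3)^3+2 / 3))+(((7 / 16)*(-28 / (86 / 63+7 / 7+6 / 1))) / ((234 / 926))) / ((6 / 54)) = -1370244127 / 30336228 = -45.17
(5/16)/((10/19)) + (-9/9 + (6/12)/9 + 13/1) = 3643/288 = 12.65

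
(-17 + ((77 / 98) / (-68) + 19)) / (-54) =-631 / 17136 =-0.04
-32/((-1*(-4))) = -8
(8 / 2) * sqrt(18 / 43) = 12 * sqrt(86) / 43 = 2.59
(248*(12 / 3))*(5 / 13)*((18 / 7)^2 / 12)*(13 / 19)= 133920 / 931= 143.85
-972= -972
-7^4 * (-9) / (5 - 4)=21609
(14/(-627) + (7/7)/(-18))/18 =-293/67716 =-0.00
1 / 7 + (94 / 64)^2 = 16487 / 7168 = 2.30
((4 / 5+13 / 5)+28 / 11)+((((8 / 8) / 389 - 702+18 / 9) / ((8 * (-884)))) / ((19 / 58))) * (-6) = 2970052461 / 718700840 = 4.13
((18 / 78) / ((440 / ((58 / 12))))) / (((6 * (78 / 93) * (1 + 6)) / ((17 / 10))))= 0.00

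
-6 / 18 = -1 / 3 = -0.33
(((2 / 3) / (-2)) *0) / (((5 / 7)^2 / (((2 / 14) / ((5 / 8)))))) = 0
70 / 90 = 7 / 9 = 0.78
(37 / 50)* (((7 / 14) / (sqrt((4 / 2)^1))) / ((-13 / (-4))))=37* sqrt(2) / 650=0.08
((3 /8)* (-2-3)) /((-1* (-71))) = -0.03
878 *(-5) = -4390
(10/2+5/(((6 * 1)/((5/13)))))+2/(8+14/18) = 34189/6162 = 5.55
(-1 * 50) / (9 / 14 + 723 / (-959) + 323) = -95900 / 619301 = -0.15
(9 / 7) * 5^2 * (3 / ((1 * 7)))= 675 / 49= 13.78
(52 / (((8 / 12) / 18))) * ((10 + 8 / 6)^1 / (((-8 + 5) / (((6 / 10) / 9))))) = -353.60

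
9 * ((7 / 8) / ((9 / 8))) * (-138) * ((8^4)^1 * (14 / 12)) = -4616192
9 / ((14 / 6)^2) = 81 / 49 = 1.65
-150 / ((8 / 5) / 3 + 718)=-1125 / 5389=-0.21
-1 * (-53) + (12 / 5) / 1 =277 / 5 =55.40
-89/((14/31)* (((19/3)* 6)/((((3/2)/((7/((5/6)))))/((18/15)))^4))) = -1077734375/423788101632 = -0.00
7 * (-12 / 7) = -12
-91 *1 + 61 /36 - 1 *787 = -876.31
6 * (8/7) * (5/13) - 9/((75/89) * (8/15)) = -63291/3640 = -17.39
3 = 3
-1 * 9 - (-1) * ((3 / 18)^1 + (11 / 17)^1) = -835 / 102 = -8.19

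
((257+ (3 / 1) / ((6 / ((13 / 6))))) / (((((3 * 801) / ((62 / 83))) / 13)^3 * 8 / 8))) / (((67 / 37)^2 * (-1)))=-554995916317622 / 106848012863984538483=-0.00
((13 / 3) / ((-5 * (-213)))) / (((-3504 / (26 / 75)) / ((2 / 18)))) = -169 / 3778407000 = -0.00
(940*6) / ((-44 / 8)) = -11280 / 11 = -1025.45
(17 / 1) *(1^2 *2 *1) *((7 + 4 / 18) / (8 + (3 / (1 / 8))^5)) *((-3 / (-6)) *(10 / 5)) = 1105 / 35831844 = 0.00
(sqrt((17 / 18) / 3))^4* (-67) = -19363 / 2916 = -6.64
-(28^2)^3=-481890304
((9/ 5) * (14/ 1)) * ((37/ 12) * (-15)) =-2331/ 2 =-1165.50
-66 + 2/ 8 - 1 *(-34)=-127/ 4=-31.75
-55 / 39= -1.41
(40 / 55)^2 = 64 / 121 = 0.53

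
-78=-78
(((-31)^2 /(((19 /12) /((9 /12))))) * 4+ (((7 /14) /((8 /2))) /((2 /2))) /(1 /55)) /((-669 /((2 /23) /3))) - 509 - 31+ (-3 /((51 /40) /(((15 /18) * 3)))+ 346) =-11925708749 /59640012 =-199.96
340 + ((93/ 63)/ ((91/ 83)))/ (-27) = 17540407/ 51597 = 339.95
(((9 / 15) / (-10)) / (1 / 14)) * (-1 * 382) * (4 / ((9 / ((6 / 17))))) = 21392 / 425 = 50.33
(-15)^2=225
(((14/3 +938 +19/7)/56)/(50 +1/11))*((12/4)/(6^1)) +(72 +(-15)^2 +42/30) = 1934652299/6479760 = 298.57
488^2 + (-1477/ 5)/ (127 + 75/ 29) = 238141.72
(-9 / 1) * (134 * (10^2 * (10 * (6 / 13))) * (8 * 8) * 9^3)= -337602816000 / 13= -25969447384.62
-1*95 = -95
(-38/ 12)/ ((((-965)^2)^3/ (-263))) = 4997/ 4845238176492093750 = 0.00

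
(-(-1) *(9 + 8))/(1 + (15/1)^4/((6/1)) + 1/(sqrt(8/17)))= 1147636/569666241- 34 *sqrt(34)/569666241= 0.00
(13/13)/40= 1/40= 0.02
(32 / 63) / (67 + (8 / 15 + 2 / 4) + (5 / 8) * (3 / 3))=1280 / 173019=0.01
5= 5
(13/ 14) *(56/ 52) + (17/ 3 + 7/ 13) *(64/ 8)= 1975/ 39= 50.64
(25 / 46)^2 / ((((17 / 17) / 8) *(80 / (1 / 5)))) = 25 / 4232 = 0.01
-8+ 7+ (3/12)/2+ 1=1/8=0.12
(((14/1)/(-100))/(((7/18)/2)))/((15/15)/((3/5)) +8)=-54/725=-0.07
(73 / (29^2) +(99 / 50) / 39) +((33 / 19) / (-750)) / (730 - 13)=2561166041 / 18617532375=0.14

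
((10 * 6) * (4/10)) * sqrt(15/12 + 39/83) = 12 * sqrt(47393)/83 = 31.47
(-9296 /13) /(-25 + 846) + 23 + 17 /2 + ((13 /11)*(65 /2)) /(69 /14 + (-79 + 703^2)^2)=24584010385774919303 /802637912552261214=30.63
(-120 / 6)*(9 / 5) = -36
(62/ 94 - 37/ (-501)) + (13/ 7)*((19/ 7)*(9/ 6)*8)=70639538/ 1153803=61.22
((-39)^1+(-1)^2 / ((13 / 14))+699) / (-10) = -4297 / 65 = -66.11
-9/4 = -2.25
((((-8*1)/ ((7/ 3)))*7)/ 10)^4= 20736/ 625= 33.18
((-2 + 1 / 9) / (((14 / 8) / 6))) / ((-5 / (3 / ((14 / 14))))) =136 / 35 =3.89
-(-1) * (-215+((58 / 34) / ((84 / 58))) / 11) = -1687769 / 7854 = -214.89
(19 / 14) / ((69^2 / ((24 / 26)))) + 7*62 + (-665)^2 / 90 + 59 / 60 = 46345680113 / 8665020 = 5348.59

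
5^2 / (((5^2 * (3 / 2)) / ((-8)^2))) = 128 / 3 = 42.67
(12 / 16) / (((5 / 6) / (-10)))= -9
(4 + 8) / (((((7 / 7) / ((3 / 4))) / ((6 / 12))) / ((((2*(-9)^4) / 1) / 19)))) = 3107.84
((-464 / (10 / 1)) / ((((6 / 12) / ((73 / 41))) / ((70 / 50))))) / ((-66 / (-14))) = -1659728 / 33825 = -49.07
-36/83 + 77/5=6211/415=14.97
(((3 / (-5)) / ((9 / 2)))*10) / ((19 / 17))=-68 / 57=-1.19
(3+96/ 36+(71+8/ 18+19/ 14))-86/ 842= 4157009/ 53046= 78.37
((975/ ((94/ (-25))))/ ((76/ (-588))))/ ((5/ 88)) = 31531500/ 893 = 35309.63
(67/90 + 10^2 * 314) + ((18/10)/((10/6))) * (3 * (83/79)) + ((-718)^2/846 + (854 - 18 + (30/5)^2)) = 54946762613/1670850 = 32885.51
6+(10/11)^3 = 8986/1331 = 6.75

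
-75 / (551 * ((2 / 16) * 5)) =-120 / 551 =-0.22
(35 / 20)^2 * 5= 245 / 16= 15.31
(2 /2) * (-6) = -6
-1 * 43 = -43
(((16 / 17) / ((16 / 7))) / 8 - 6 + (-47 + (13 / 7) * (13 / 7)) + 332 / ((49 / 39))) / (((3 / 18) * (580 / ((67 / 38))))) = 9918747 / 2532320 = 3.92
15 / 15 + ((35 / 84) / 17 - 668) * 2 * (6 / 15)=-136012 / 255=-533.38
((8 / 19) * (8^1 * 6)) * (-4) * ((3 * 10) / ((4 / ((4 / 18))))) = -2560 / 19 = -134.74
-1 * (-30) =30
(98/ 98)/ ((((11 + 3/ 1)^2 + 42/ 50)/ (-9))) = -225/ 4921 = -0.05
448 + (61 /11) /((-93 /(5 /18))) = 8249167 /18414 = 447.98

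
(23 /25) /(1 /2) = 46 /25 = 1.84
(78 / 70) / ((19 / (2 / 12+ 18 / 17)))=325 / 4522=0.07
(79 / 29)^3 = 493039 / 24389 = 20.22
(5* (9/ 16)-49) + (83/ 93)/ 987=-67832221/ 1468656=-46.19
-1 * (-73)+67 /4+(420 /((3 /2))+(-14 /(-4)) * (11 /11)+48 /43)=64391 /172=374.37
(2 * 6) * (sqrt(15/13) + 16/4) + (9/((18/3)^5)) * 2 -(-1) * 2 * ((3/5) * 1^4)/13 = 12 * sqrt(195)/13 + 1350497/28080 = 60.98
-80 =-80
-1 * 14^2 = -196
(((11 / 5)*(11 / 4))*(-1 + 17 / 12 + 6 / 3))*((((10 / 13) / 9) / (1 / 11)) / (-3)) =-38599 / 8424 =-4.58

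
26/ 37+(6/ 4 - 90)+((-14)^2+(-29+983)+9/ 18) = 39320/ 37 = 1062.70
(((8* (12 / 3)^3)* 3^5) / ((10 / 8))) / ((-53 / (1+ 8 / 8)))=-995328 / 265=-3755.95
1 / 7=0.14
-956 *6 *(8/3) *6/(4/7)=-160608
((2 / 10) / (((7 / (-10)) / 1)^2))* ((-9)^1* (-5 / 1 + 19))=-360 / 7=-51.43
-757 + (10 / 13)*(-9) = -9931 / 13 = -763.92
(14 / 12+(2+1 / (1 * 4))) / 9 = 41 / 108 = 0.38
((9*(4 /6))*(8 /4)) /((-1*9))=-4 /3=-1.33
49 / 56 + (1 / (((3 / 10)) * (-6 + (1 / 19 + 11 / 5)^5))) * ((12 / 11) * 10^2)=139296953356599 / 17705146693256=7.87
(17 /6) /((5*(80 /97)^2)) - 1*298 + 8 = -55520047 /192000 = -289.17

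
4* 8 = 32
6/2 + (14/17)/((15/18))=339/85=3.99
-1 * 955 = -955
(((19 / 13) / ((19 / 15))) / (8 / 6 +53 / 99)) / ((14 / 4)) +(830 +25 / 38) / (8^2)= 107723963 / 8188544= 13.16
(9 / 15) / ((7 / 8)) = 24 / 35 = 0.69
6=6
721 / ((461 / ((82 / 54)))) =29561 / 12447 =2.37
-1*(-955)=955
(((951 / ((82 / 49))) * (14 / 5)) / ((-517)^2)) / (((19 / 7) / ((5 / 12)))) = 761117 / 832872524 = 0.00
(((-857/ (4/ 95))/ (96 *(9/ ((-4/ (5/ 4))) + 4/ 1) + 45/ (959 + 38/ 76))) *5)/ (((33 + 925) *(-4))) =781176925/ 3354624768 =0.23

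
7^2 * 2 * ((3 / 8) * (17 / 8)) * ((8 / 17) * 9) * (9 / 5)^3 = 964467 / 500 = 1928.93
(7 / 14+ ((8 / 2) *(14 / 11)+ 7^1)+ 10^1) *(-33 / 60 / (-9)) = 497 / 360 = 1.38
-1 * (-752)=752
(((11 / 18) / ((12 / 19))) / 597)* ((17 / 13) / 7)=3553 / 11734632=0.00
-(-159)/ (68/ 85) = 795/ 4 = 198.75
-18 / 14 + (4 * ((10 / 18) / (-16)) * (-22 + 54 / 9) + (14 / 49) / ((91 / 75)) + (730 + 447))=1178.17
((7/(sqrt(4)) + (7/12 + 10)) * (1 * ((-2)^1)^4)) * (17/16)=2873/12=239.42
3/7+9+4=94/7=13.43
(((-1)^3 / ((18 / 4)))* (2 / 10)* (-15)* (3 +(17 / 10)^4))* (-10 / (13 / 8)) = -227042 / 4875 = -46.57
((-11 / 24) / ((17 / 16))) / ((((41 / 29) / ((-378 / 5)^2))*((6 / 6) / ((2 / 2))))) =-30386664 / 17425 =-1743.85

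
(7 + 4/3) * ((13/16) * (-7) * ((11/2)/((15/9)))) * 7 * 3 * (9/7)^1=-4222.97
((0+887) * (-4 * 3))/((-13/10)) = 106440/13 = 8187.69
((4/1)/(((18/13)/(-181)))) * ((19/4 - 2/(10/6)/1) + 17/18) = -1903577/810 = -2350.10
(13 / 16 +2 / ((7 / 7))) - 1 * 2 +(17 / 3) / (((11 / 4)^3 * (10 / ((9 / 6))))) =90867 / 106480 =0.85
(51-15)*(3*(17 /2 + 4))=1350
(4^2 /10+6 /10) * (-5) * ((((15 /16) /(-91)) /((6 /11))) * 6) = 1815 /1456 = 1.25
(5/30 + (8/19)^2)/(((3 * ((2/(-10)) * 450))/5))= -745/116964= -0.01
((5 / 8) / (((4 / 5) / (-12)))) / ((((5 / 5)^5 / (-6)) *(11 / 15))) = 3375 / 44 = 76.70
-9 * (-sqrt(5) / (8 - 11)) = -3 * sqrt(5) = -6.71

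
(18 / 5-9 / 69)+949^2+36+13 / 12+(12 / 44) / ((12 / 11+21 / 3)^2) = 900641.56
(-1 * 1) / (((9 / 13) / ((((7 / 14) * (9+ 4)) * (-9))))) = 169 / 2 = 84.50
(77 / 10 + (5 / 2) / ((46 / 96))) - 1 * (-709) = 166041 / 230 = 721.92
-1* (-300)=300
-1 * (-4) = 4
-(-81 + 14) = 67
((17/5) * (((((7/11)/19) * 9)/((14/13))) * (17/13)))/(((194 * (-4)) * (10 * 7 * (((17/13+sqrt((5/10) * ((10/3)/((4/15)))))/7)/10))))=-3757/8920120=-0.00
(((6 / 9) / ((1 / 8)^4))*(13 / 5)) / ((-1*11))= -106496 / 165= -645.43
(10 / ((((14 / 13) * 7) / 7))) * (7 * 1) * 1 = 65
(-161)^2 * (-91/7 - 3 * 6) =-803551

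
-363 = -363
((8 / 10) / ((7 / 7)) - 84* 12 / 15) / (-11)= 332 / 55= 6.04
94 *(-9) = -846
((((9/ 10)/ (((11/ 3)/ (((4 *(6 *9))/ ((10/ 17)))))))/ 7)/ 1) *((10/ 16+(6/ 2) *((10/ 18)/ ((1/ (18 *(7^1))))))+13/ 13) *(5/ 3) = 6993783/ 1540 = 4541.42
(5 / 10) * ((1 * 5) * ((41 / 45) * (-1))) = -41 / 18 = -2.28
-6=-6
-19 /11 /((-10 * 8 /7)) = 133 /880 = 0.15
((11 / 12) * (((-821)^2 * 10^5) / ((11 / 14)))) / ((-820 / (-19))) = 1822102703.25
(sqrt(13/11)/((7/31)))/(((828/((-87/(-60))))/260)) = 11687*sqrt(143)/63756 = 2.19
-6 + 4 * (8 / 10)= -14 / 5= -2.80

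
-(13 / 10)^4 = -28561 / 10000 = -2.86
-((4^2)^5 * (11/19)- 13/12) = -138411785/228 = -607069.23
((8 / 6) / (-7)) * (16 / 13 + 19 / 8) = -125 / 182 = -0.69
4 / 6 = 2 / 3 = 0.67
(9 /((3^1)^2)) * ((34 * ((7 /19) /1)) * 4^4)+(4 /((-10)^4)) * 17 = 152320323 /47500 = 3206.74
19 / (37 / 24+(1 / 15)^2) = 34200 / 2783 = 12.29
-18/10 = -9/5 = -1.80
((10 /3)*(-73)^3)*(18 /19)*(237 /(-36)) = 153661715 /19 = 8087458.68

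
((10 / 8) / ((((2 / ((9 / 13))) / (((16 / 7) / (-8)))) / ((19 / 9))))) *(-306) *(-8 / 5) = -11628 / 91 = -127.78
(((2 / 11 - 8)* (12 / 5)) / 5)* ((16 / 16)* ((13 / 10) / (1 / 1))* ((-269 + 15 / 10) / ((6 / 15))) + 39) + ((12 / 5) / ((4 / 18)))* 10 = 886647 / 275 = 3224.17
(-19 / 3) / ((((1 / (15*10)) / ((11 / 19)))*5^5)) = -22 / 125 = -0.18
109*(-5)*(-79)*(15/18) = 215275/6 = 35879.17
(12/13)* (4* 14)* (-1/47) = -672/611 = -1.10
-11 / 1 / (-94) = 11 / 94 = 0.12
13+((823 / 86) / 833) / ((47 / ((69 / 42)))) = 612810381 / 47137804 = 13.00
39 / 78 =1 / 2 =0.50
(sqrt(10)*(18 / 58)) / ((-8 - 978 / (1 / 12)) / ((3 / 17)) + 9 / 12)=-0.00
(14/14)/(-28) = -1/28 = -0.04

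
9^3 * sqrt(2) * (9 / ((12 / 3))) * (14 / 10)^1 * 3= 9742.59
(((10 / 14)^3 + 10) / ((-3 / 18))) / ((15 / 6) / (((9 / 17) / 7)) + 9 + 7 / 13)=-4991220 / 3418681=-1.46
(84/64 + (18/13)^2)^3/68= 666024768837/1344401457152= 0.50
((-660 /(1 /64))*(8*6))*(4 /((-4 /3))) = 6082560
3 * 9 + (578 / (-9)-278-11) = -2936 / 9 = -326.22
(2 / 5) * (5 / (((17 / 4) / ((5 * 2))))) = 80 / 17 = 4.71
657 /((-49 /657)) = -431649 /49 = -8809.16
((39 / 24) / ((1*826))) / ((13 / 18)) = 9 / 3304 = 0.00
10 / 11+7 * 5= 395 / 11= 35.91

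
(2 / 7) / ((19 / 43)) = 86 / 133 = 0.65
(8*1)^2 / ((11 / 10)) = 640 / 11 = 58.18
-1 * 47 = -47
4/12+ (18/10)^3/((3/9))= 6686/375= 17.83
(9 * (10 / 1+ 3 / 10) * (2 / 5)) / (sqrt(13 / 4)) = 1854 * sqrt(13) / 325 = 20.57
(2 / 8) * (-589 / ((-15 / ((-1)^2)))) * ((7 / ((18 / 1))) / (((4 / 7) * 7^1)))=4123 / 4320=0.95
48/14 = 3.43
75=75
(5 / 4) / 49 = 5 / 196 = 0.03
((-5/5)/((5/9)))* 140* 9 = -2268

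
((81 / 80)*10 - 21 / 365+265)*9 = 7228773 / 2920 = 2475.61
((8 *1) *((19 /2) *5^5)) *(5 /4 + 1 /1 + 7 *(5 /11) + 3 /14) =103253125 /77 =1340949.68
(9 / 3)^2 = 9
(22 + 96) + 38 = 156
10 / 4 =5 / 2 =2.50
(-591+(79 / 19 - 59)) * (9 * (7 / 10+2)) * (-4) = 5963706 / 95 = 62775.85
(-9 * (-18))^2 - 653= 25591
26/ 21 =1.24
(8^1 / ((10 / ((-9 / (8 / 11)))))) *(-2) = 99 / 5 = 19.80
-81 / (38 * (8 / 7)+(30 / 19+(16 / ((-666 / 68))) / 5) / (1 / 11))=-17937045 / 12667318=-1.42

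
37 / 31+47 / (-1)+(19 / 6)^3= -94091 / 6696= -14.05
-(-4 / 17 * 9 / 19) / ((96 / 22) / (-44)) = -363 / 323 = -1.12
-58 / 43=-1.35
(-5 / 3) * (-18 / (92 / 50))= 375 / 23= 16.30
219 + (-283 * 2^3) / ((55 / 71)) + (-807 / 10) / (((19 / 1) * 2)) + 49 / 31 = -350405211 / 129580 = -2704.16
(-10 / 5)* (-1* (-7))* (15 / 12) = -35 / 2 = -17.50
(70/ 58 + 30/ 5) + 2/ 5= 1103/ 145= 7.61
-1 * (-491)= 491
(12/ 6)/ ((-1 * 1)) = -2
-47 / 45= -1.04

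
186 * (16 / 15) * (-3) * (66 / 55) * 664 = -11856384 / 25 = -474255.36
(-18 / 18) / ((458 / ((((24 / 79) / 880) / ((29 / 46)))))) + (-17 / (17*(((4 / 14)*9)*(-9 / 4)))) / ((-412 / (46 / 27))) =-9306899699 / 12999877635690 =-0.00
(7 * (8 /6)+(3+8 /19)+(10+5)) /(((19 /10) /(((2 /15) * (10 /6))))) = 31640 /9747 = 3.25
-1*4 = -4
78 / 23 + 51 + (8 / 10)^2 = 31643 / 575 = 55.03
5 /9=0.56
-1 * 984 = -984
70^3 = 343000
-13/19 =-0.68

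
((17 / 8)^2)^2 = 20.39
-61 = -61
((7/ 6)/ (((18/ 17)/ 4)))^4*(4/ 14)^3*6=9354352/ 177147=52.81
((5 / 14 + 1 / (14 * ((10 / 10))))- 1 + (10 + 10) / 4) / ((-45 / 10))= -62 / 63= -0.98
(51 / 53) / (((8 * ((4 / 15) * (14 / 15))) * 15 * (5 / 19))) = 2907 / 23744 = 0.12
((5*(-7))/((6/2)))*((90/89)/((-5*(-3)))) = -70/89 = -0.79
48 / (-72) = -2 / 3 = -0.67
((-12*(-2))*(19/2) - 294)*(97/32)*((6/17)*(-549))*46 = 121257081/68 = 1783192.37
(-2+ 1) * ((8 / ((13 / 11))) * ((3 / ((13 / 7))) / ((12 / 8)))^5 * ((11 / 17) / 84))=-18593344 / 246167259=-0.08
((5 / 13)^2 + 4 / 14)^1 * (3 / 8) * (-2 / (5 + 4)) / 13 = -171 / 61516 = -0.00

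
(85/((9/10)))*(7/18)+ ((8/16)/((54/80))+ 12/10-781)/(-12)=2033/20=101.65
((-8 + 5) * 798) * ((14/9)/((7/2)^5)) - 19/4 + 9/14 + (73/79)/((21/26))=-3269023/325164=-10.05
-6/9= -2/3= -0.67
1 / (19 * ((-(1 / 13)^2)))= -169 / 19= -8.89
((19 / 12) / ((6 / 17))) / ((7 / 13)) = 4199 / 504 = 8.33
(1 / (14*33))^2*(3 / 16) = 1 / 1138368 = 0.00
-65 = -65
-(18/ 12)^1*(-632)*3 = 2844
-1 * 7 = -7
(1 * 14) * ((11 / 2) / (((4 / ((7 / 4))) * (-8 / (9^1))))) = -4851 / 128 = -37.90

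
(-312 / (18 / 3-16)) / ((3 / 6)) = 312 / 5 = 62.40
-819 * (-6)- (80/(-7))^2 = 234386/49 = 4783.39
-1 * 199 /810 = -199 /810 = -0.25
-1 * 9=-9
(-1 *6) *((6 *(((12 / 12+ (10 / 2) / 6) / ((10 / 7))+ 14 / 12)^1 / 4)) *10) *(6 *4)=-5292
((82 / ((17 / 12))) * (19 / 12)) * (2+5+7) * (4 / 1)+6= 5138.24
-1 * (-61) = 61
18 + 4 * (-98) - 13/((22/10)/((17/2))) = -9333/22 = -424.23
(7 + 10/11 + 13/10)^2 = 1026169/12100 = 84.81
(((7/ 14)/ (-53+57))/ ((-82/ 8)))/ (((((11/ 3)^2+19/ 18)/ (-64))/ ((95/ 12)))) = 1520/ 3567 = 0.43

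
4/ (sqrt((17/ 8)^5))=512 * sqrt(34)/ 4913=0.61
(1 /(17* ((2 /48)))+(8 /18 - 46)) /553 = -6754 /84609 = -0.08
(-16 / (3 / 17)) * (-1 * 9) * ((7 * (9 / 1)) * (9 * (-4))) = -1850688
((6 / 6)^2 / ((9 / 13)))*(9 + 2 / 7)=845 / 63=13.41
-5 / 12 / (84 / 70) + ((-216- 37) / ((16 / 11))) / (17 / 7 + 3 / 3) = -58843 / 1152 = -51.08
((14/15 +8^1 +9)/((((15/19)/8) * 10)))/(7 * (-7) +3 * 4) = -20444/41625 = -0.49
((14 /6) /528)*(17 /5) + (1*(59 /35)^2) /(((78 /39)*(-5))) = -0.27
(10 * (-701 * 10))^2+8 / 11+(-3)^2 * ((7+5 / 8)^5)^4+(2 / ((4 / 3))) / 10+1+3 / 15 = 3972276494056976142.95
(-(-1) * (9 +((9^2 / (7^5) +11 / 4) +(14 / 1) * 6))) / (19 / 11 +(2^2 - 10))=-70811455 / 3159716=-22.41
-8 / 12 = -2 / 3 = -0.67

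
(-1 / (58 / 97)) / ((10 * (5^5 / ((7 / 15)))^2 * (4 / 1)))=-4753 / 5097656250000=-0.00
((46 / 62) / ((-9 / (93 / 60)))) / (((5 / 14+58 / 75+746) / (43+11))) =-7245 / 784487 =-0.01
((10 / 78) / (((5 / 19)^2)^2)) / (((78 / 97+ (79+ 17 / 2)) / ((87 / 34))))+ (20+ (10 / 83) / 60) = 4896545539429 / 235675449750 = 20.78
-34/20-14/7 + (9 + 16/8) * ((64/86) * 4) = 12489/430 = 29.04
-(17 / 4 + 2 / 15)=-263 / 60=-4.38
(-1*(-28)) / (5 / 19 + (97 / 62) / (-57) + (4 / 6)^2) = 296856 / 7211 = 41.17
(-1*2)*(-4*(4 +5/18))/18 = 154/81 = 1.90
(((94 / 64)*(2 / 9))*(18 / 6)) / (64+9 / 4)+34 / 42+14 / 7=62869 / 22260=2.82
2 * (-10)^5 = -200000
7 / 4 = 1.75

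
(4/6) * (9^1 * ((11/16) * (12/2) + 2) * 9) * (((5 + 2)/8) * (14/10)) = 64827/160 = 405.17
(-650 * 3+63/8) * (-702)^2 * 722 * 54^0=-691016791257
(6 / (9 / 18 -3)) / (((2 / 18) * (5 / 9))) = -972 / 25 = -38.88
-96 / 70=-48 / 35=-1.37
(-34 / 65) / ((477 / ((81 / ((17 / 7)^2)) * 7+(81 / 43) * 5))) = -291492 / 2518295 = -0.12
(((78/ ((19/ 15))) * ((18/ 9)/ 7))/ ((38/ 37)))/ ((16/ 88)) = 238095/ 2527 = 94.22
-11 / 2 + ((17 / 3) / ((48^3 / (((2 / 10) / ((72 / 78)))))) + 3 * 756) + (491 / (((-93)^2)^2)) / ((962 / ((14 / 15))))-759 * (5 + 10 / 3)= -35923731500082882371 / 8842764701122560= -4062.50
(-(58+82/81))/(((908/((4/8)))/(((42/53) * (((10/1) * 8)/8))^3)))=-1639540000/101385237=-16.17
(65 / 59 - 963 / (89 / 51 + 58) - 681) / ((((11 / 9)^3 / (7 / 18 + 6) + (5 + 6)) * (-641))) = 1165539607875 / 12114256545611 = 0.10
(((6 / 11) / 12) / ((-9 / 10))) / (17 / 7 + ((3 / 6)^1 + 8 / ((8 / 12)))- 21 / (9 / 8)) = 70 / 5181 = 0.01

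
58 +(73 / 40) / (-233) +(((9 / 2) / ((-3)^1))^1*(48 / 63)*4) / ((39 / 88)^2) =3444994529 / 99230040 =34.72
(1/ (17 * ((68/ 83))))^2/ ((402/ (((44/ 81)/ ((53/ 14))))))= 530453/ 288278745012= 0.00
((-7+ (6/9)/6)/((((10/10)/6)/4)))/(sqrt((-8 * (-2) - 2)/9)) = -248 * sqrt(14)/7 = -132.56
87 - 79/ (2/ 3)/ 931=161757/ 1862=86.87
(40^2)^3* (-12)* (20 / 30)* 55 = -1802240000000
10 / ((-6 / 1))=-1.67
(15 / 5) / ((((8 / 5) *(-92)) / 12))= -45 / 184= -0.24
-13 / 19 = -0.68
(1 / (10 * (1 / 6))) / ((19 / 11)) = 33 / 95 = 0.35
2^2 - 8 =-4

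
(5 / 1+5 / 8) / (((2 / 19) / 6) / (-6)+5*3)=7695 / 20516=0.38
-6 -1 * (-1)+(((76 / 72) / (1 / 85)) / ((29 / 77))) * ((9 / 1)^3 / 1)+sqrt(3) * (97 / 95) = 97 * sqrt(3) / 95+10072465 / 58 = 173664.96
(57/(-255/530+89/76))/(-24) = -19133/5558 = -3.44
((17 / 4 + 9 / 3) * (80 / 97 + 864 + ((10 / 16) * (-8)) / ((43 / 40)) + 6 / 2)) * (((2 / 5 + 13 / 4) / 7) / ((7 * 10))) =7621828749 / 163503200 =46.62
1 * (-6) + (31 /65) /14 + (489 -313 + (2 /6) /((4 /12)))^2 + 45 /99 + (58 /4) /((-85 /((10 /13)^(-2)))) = 533026899799 /17017000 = 31323.20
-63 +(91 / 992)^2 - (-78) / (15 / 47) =892587453 / 4920320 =181.41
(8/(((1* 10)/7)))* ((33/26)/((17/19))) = 8778/1105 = 7.94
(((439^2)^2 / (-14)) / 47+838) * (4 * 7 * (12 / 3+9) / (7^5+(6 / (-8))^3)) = -61802345175168 / 50554187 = -1222497.06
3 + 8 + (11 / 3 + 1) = 47 / 3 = 15.67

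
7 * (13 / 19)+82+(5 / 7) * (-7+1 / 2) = 21851 / 266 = 82.15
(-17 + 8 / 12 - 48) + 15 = -148 / 3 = -49.33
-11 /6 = -1.83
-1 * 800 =-800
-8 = -8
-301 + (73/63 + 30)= -17000/63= -269.84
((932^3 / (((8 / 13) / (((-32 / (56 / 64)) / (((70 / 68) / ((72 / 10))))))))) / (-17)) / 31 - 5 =24247868086861 / 37975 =638521871.94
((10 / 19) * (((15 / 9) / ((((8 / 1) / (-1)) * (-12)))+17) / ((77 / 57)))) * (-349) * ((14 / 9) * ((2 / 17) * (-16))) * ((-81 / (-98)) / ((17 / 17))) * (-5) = -256567350 / 9163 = -28000.37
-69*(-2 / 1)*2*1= 276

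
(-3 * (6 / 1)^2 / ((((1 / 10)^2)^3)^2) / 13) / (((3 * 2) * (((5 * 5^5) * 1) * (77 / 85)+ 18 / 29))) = -8874000000000000 / 90719603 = -97817888.38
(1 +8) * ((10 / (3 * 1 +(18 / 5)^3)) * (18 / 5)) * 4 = 54000 / 2069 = 26.10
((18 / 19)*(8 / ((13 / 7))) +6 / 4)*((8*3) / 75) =11028 / 6175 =1.79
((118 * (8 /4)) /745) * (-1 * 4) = -944 /745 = -1.27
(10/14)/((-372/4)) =-0.01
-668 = -668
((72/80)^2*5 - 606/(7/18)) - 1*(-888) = -93273/140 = -666.24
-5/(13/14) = -70/13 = -5.38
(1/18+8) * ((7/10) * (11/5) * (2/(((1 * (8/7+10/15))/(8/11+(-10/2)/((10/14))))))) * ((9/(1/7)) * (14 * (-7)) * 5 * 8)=403569684/19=21240509.68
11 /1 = 11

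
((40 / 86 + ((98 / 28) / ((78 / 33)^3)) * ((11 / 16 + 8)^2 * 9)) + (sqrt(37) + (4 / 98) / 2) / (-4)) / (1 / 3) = 10266969208341 / 18960707584 - 3 * sqrt(37) / 4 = 536.92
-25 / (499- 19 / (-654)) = -0.05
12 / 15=4 / 5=0.80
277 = 277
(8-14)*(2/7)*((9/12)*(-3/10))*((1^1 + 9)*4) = 108/7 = 15.43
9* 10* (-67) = -6030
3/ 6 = 1/ 2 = 0.50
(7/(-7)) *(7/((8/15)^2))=-1575/64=-24.61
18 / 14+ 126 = 891 / 7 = 127.29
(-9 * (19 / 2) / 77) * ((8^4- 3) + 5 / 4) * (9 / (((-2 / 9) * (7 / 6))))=680513481 / 4312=157818.53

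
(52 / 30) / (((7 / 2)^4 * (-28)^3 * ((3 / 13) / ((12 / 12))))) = -169 / 74118870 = -0.00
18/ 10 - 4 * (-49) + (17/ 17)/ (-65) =12856/ 65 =197.78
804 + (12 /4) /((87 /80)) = 23396 /29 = 806.76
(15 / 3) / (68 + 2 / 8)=20 / 273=0.07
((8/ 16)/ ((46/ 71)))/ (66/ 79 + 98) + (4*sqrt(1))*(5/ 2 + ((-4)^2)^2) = 742765033/ 718336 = 1034.01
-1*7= -7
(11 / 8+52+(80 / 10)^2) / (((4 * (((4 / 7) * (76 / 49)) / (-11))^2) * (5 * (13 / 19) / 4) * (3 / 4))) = 7046.62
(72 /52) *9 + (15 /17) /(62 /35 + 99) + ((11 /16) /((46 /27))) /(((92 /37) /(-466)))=-1666689631431 /26389634752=-63.16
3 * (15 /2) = 45 /2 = 22.50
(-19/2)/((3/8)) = -76/3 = -25.33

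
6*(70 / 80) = 21 / 4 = 5.25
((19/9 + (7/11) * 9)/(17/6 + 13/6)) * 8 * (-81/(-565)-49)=-171365632/279675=-612.73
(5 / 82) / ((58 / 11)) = 55 / 4756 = 0.01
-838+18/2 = -829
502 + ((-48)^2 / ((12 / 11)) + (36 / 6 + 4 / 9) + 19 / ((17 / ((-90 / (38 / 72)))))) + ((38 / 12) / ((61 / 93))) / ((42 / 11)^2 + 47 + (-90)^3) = 4000442632268947 / 1646370113634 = 2429.86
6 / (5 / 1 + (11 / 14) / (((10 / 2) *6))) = 2520 / 2111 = 1.19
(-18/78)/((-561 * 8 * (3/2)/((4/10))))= 1/72930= 0.00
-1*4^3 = -64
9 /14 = 0.64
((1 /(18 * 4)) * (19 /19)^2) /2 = 1 /144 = 0.01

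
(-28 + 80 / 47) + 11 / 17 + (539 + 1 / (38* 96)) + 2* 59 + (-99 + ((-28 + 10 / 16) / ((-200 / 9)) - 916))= -6966597293 / 18217200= -382.42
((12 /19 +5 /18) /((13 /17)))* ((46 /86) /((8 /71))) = 8633671 /1529424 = 5.65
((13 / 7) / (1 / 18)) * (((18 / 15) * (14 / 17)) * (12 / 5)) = 33696 / 425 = 79.28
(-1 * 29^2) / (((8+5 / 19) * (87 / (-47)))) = 25897 / 471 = 54.98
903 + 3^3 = 930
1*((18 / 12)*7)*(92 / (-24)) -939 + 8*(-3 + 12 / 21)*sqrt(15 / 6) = -3917 / 4 -68*sqrt(10) / 7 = -1009.97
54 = 54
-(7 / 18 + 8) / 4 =-151 / 72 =-2.10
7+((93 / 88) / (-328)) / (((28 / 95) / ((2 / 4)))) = 6.99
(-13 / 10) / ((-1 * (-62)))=-13 / 620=-0.02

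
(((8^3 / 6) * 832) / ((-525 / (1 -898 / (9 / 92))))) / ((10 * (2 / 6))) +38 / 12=2513539967 / 6750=372376.29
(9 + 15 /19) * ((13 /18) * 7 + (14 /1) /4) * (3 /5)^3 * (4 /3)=57288 /2375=24.12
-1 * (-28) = 28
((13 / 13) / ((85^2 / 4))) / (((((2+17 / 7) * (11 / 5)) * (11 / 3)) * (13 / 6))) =504 / 70462535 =0.00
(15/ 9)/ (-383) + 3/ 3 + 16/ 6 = 4208/ 1149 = 3.66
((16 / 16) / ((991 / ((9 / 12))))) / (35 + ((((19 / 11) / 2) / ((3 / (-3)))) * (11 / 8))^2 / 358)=22912 / 1059722877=0.00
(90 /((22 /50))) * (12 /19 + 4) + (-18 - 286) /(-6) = 56888 /57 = 998.04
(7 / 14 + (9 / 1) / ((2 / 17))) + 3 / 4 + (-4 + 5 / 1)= 315 / 4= 78.75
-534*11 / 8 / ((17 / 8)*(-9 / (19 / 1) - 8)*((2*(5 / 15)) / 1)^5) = 13560129 / 43792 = 309.65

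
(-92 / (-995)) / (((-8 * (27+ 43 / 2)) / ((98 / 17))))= -0.00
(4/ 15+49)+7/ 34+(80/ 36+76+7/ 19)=3722797/ 29070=128.06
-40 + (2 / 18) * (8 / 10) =-1796 / 45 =-39.91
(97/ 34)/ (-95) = -97/ 3230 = -0.03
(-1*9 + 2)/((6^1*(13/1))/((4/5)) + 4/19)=-266/3713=-0.07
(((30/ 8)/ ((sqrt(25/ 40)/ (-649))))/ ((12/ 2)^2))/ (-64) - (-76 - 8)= 649 * sqrt(10)/ 1536 + 84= 85.34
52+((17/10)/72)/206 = 7712657/148320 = 52.00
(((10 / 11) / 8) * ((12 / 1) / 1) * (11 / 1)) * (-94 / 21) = -470 / 7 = -67.14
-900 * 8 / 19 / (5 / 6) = -454.74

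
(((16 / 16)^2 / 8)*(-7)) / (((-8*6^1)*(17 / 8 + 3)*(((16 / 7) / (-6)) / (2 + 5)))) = -343 / 5248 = -0.07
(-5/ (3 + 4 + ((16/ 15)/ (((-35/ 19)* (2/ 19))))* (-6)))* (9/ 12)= -2625/ 28004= -0.09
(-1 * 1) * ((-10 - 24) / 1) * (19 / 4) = 323 / 2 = 161.50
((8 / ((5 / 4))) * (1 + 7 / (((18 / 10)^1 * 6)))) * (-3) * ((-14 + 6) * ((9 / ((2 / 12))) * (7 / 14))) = 34176 / 5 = 6835.20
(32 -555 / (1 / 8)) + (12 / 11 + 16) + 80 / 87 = -4201220 / 957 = -4389.99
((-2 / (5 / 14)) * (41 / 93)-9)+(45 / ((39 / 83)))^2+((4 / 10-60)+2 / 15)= 47679144 / 5239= 9100.81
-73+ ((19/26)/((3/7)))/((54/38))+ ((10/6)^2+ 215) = 307429/2106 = 145.98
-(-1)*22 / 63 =22 / 63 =0.35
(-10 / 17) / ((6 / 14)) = -70 / 51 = -1.37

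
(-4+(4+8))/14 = 4/7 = 0.57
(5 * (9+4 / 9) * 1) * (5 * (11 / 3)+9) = 34850 / 27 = 1290.74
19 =19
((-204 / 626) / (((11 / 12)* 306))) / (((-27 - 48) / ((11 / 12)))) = 1 / 70425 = 0.00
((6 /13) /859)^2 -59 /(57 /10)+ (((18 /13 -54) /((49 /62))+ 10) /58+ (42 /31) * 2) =-2697992607549955 /313114846003323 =-8.62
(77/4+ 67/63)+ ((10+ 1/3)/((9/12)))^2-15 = 442579/2268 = 195.14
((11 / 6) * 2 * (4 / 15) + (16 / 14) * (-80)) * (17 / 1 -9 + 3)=-313412 / 315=-994.96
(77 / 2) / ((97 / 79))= 6083 / 194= 31.36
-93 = -93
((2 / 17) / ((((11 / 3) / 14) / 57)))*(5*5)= 119700 / 187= 640.11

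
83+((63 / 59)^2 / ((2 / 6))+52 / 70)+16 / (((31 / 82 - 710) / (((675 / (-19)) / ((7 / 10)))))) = 11895024217596 / 134699679485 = 88.31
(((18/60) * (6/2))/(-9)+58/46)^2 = 71289/52900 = 1.35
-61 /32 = -1.91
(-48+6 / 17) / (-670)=81 / 1139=0.07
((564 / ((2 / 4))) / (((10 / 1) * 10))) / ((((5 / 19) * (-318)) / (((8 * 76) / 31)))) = -542944 / 205375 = -2.64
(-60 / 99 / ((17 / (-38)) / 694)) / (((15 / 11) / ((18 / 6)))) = 2068.39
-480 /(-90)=16 /3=5.33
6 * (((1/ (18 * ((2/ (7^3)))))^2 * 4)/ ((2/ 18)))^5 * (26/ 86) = 293011423778999355142222237/ 433340928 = 676168358090097954.33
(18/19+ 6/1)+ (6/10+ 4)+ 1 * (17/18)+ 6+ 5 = 40171/1710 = 23.49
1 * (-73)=-73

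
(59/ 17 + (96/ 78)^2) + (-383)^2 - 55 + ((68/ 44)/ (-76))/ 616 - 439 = 216306686539767/ 1479526048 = 146199.99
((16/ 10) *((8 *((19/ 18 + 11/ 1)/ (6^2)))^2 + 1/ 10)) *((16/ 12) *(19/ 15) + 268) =23177381344/ 7381125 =3140.09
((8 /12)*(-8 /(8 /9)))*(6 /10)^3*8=-1296 /125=-10.37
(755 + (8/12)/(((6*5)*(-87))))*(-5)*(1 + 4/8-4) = 7389560/783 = 9437.50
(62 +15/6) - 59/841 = 108371/1682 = 64.43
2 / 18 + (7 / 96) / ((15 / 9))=223 / 1440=0.15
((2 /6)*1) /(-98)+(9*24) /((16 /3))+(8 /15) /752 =932653 /23030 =40.50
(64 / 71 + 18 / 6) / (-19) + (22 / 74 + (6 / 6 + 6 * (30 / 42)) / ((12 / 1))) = 2232341 / 4192692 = 0.53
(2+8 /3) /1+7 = 35 /3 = 11.67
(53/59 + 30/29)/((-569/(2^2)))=-0.01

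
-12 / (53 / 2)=-24 / 53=-0.45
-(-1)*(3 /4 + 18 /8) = 3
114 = 114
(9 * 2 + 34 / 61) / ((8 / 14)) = 1981 / 61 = 32.48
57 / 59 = 0.97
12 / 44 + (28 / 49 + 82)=6379 / 77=82.84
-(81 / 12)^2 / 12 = -243 / 64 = -3.80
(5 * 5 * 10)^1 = 250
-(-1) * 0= 0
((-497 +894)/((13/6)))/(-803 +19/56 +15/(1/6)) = -44464/172939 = -0.26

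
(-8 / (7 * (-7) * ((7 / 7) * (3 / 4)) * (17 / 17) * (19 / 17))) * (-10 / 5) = -1088 / 2793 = -0.39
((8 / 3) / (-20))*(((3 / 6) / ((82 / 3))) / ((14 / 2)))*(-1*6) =3 / 1435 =0.00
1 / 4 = 0.25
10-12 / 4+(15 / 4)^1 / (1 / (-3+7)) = 22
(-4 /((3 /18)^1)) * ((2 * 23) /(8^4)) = -69 /256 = -0.27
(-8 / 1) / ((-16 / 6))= 3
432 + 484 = 916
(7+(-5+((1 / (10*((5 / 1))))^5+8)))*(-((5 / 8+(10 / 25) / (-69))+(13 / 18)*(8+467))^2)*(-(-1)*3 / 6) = -8434992735125239341043 / 14283000000000000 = -590561.70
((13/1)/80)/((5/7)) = 91/400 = 0.23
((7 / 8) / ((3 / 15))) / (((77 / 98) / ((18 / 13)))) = 2205 / 286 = 7.71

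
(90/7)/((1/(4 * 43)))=15480/7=2211.43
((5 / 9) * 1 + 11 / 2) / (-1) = -109 / 18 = -6.06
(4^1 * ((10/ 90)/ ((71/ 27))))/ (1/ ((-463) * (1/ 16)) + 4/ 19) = 8797/ 9159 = 0.96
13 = 13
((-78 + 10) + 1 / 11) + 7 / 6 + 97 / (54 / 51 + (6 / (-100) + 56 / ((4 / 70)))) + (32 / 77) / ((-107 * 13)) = -35712196141873 / 535866389058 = -66.64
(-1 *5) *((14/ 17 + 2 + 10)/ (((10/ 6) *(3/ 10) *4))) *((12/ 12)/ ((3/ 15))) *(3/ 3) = -2725/ 17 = -160.29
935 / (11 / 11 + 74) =187 / 15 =12.47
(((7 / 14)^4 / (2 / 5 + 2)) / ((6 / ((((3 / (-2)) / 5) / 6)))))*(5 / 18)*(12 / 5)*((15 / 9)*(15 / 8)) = -25 / 55296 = -0.00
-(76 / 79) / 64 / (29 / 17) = -323 / 36656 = -0.01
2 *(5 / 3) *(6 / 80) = 1 / 4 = 0.25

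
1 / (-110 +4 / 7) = -7 / 766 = -0.01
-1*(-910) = 910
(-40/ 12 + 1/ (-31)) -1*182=-185.37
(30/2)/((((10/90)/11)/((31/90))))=1023/2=511.50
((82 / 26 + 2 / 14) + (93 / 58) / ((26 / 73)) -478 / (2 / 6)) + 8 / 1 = -14970533 / 10556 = -1418.20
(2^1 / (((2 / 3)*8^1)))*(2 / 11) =0.07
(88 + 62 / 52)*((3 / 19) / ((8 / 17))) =118269 / 3952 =29.93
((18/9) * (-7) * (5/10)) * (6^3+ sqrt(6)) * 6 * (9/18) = -4536-21 * sqrt(6) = -4587.44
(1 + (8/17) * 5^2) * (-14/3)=-3038/51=-59.57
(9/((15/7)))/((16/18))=4.72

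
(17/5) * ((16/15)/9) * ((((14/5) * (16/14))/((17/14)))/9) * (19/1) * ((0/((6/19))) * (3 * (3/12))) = 0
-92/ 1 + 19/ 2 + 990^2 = 1960035/ 2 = 980017.50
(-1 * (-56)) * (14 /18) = 43.56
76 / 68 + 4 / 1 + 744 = 12735 / 17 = 749.12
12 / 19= 0.63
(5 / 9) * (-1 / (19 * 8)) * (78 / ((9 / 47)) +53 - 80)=-5705 / 4104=-1.39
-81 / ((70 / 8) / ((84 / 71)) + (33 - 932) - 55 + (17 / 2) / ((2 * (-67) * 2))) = 260496 / 3044381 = 0.09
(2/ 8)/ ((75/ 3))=1/ 100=0.01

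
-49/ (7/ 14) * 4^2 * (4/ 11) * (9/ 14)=-366.55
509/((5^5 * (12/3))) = 509/12500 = 0.04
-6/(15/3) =-6/5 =-1.20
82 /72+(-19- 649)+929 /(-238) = -2873555 /4284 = -670.76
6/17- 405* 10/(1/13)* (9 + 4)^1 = -11635644/17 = -684449.65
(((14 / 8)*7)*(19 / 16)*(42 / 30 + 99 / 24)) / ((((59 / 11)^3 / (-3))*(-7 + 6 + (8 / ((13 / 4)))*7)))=-0.10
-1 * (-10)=10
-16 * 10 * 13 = -2080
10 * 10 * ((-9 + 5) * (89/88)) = -4450/11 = -404.55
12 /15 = 4 /5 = 0.80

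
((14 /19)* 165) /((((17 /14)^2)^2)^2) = 3409072719360 /132539391379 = 25.72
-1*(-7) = 7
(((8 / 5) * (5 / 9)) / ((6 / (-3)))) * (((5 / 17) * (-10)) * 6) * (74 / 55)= 5920 / 561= 10.55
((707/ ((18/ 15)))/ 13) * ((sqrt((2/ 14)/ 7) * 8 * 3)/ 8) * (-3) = -1515/ 26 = -58.27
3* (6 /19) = 18 /19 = 0.95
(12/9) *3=4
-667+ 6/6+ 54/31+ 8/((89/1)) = -1832440/2759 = -664.17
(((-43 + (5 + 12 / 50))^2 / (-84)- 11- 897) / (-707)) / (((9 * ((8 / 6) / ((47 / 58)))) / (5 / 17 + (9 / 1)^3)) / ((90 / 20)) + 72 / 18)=884277041063 / 2706623565625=0.33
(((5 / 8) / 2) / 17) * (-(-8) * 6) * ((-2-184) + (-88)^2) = 113370 / 17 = 6668.82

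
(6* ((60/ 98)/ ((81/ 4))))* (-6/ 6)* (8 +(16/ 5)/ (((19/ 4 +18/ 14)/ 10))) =-179840/ 74529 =-2.41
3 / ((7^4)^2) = 3 / 5764801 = 0.00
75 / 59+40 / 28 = 1115 / 413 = 2.70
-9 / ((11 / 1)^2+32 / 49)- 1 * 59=-117380 / 1987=-59.07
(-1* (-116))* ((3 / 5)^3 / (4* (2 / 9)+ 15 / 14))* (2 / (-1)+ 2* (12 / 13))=-789264 / 401375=-1.97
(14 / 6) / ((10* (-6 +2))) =-7 / 120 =-0.06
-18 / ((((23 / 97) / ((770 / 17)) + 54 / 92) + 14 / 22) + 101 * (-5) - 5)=15460830 / 437001601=0.04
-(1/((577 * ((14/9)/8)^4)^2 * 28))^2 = -497416319371650055274496/180496162502133932736159409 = -0.00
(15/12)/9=5/36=0.14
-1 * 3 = -3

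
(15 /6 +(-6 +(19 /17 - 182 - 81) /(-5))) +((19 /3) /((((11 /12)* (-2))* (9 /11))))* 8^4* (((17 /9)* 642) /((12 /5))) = -120326904571 /13770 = -8738337.30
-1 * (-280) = 280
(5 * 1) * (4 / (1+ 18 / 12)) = 8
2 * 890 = 1780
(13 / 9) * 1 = 13 / 9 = 1.44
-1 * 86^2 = -7396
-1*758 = -758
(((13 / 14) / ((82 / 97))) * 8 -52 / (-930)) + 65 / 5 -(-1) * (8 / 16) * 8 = 3448927 / 133455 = 25.84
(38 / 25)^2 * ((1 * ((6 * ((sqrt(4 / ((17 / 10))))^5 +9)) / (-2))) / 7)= -17.32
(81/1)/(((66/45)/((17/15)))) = 1377/22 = 62.59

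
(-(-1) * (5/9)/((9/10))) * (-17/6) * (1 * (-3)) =425/81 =5.25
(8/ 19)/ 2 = 4/ 19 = 0.21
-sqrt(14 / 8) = -sqrt(7) / 2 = -1.32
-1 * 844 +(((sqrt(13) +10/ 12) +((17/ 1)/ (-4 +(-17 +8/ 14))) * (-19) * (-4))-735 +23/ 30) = -1173061/ 715 +sqrt(13) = -1637.04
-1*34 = -34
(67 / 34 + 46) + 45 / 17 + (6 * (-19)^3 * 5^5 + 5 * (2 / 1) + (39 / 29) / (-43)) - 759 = -5452677398841 / 42398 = -128606948.41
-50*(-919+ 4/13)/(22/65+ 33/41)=122415750/3047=40175.83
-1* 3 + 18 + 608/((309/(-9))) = -279/103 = -2.71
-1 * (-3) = 3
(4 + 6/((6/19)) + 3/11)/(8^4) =1/176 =0.01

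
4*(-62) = -248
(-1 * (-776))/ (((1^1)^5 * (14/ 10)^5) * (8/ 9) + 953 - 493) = 5456250/ 3267989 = 1.67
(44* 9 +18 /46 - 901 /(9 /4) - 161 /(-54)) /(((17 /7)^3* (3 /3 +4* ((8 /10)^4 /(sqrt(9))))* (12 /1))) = -0.00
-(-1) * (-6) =-6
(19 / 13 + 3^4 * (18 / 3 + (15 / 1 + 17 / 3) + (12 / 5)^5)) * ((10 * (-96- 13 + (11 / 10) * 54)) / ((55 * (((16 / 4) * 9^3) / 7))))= -303651980828 / 1628859375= -186.42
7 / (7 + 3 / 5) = 35 / 38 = 0.92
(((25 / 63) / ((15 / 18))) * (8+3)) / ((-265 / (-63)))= 66 / 53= 1.25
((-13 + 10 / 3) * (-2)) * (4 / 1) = 232 / 3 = 77.33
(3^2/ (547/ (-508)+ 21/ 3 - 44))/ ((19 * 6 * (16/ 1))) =-381/ 2940136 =-0.00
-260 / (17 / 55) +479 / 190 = -2708857 / 3230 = -838.66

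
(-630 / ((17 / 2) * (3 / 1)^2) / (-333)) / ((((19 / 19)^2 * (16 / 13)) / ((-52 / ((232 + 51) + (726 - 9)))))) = -0.00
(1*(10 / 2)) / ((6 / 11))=9.17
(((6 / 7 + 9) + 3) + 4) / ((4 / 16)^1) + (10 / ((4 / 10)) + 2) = 661 / 7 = 94.43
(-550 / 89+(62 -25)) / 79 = 0.39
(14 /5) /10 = 7 /25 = 0.28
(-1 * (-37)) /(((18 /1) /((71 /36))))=2627 /648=4.05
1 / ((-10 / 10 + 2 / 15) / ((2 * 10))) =-300 / 13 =-23.08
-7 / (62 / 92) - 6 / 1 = -508 / 31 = -16.39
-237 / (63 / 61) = -4819 / 21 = -229.48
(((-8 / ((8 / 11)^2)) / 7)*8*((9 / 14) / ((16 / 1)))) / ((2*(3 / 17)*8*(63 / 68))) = -34969 / 131712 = -0.27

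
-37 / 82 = -0.45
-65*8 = -520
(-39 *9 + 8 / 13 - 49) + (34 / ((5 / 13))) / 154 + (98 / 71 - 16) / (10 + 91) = -398.96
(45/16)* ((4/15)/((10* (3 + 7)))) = 3/400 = 0.01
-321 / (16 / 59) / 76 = -18939 / 1216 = -15.57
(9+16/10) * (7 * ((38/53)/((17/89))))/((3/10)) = 47348/51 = 928.39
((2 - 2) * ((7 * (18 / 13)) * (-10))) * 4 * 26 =0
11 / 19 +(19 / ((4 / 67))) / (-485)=-2847 / 36860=-0.08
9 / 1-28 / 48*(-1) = 115 / 12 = 9.58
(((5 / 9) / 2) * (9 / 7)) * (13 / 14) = 65 / 196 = 0.33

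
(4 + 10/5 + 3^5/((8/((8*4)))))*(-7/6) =-1141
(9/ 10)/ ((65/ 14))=63/ 325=0.19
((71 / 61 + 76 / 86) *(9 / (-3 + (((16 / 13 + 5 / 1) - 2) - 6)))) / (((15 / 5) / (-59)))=12358671 / 162626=75.99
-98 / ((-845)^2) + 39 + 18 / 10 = 40.80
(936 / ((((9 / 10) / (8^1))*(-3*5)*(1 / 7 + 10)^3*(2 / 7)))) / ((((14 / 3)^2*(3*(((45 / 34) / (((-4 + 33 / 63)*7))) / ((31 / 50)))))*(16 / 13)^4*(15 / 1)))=699916637147 / 74216424960000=0.01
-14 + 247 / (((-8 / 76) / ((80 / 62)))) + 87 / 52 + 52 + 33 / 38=-2987.20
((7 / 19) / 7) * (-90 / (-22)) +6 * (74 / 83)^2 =7176909 / 1439801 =4.98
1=1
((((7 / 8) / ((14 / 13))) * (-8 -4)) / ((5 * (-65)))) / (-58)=-3 / 5800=-0.00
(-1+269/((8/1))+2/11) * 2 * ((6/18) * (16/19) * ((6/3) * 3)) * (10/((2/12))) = 1385760/209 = 6630.43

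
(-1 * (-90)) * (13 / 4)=585 / 2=292.50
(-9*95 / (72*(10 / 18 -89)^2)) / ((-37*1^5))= 7695 / 187550336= 0.00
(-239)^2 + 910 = 58031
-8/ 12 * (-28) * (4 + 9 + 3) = 896/ 3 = 298.67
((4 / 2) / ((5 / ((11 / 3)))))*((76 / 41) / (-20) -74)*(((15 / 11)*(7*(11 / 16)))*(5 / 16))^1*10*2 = -5847765 / 1312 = -4457.14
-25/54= -0.46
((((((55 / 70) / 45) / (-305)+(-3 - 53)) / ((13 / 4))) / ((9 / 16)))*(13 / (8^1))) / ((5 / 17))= -731707948 / 4323375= -169.24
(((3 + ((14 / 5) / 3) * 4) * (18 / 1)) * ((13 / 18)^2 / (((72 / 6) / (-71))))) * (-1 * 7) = 8483293 / 3240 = 2618.30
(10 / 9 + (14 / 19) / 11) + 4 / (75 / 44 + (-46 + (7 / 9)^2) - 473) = 4053915224 / 3463833285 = 1.17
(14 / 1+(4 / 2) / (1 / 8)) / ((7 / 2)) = 60 / 7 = 8.57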